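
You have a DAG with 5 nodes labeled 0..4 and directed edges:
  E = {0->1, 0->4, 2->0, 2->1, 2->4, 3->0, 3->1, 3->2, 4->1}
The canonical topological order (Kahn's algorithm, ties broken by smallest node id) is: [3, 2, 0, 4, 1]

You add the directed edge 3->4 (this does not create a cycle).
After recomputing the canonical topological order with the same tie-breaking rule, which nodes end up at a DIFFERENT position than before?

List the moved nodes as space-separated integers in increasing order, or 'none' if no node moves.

Old toposort: [3, 2, 0, 4, 1]
Added edge 3->4
Recompute Kahn (smallest-id tiebreak):
  initial in-degrees: [2, 4, 1, 0, 3]
  ready (indeg=0): [3]
  pop 3: indeg[0]->1; indeg[1]->3; indeg[2]->0; indeg[4]->2 | ready=[2] | order so far=[3]
  pop 2: indeg[0]->0; indeg[1]->2; indeg[4]->1 | ready=[0] | order so far=[3, 2]
  pop 0: indeg[1]->1; indeg[4]->0 | ready=[4] | order so far=[3, 2, 0]
  pop 4: indeg[1]->0 | ready=[1] | order so far=[3, 2, 0, 4]
  pop 1: no out-edges | ready=[] | order so far=[3, 2, 0, 4, 1]
New canonical toposort: [3, 2, 0, 4, 1]
Compare positions:
  Node 0: index 2 -> 2 (same)
  Node 1: index 4 -> 4 (same)
  Node 2: index 1 -> 1 (same)
  Node 3: index 0 -> 0 (same)
  Node 4: index 3 -> 3 (same)
Nodes that changed position: none

Answer: none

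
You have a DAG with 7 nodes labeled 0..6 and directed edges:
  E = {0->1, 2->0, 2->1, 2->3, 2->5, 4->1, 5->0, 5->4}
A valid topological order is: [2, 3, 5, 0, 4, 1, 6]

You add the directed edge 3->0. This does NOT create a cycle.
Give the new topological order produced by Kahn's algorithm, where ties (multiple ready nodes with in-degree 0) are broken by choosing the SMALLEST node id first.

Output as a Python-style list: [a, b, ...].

Answer: [2, 3, 5, 0, 4, 1, 6]

Derivation:
Old toposort: [2, 3, 5, 0, 4, 1, 6]
Added edge: 3->0
Position of 3 (1) < position of 0 (3). Old order still valid.
Run Kahn's algorithm (break ties by smallest node id):
  initial in-degrees: [3, 3, 0, 1, 1, 1, 0]
  ready (indeg=0): [2, 6]
  pop 2: indeg[0]->2; indeg[1]->2; indeg[3]->0; indeg[5]->0 | ready=[3, 5, 6] | order so far=[2]
  pop 3: indeg[0]->1 | ready=[5, 6] | order so far=[2, 3]
  pop 5: indeg[0]->0; indeg[4]->0 | ready=[0, 4, 6] | order so far=[2, 3, 5]
  pop 0: indeg[1]->1 | ready=[4, 6] | order so far=[2, 3, 5, 0]
  pop 4: indeg[1]->0 | ready=[1, 6] | order so far=[2, 3, 5, 0, 4]
  pop 1: no out-edges | ready=[6] | order so far=[2, 3, 5, 0, 4, 1]
  pop 6: no out-edges | ready=[] | order so far=[2, 3, 5, 0, 4, 1, 6]
  Result: [2, 3, 5, 0, 4, 1, 6]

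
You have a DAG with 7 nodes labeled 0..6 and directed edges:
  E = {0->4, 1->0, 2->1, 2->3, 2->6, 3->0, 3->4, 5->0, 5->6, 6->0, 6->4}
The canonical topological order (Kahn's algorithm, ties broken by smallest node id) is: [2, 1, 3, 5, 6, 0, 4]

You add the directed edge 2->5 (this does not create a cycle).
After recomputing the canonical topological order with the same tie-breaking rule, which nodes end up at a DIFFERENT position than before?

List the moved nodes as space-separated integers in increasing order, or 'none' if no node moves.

Old toposort: [2, 1, 3, 5, 6, 0, 4]
Added edge 2->5
Recompute Kahn (smallest-id tiebreak):
  initial in-degrees: [4, 1, 0, 1, 3, 1, 2]
  ready (indeg=0): [2]
  pop 2: indeg[1]->0; indeg[3]->0; indeg[5]->0; indeg[6]->1 | ready=[1, 3, 5] | order so far=[2]
  pop 1: indeg[0]->3 | ready=[3, 5] | order so far=[2, 1]
  pop 3: indeg[0]->2; indeg[4]->2 | ready=[5] | order so far=[2, 1, 3]
  pop 5: indeg[0]->1; indeg[6]->0 | ready=[6] | order so far=[2, 1, 3, 5]
  pop 6: indeg[0]->0; indeg[4]->1 | ready=[0] | order so far=[2, 1, 3, 5, 6]
  pop 0: indeg[4]->0 | ready=[4] | order so far=[2, 1, 3, 5, 6, 0]
  pop 4: no out-edges | ready=[] | order so far=[2, 1, 3, 5, 6, 0, 4]
New canonical toposort: [2, 1, 3, 5, 6, 0, 4]
Compare positions:
  Node 0: index 5 -> 5 (same)
  Node 1: index 1 -> 1 (same)
  Node 2: index 0 -> 0 (same)
  Node 3: index 2 -> 2 (same)
  Node 4: index 6 -> 6 (same)
  Node 5: index 3 -> 3 (same)
  Node 6: index 4 -> 4 (same)
Nodes that changed position: none

Answer: none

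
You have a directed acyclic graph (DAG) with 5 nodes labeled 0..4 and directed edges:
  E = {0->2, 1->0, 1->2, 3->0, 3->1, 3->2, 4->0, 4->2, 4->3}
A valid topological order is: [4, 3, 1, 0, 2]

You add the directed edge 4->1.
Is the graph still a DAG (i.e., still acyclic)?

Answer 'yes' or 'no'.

Given toposort: [4, 3, 1, 0, 2]
Position of 4: index 0; position of 1: index 2
New edge 4->1: forward
Forward edge: respects the existing order. Still a DAG, same toposort still valid.
Still a DAG? yes

Answer: yes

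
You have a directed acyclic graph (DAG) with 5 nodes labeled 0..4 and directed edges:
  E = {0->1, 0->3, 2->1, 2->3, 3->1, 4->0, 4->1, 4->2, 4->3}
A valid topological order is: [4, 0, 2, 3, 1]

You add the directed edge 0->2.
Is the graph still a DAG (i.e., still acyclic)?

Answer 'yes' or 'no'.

Given toposort: [4, 0, 2, 3, 1]
Position of 0: index 1; position of 2: index 2
New edge 0->2: forward
Forward edge: respects the existing order. Still a DAG, same toposort still valid.
Still a DAG? yes

Answer: yes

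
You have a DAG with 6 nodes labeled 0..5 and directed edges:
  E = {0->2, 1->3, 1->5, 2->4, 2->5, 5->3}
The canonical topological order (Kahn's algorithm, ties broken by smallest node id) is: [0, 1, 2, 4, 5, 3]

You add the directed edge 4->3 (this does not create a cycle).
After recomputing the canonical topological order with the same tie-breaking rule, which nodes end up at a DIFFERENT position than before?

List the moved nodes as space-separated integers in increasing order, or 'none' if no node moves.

Old toposort: [0, 1, 2, 4, 5, 3]
Added edge 4->3
Recompute Kahn (smallest-id tiebreak):
  initial in-degrees: [0, 0, 1, 3, 1, 2]
  ready (indeg=0): [0, 1]
  pop 0: indeg[2]->0 | ready=[1, 2] | order so far=[0]
  pop 1: indeg[3]->2; indeg[5]->1 | ready=[2] | order so far=[0, 1]
  pop 2: indeg[4]->0; indeg[5]->0 | ready=[4, 5] | order so far=[0, 1, 2]
  pop 4: indeg[3]->1 | ready=[5] | order so far=[0, 1, 2, 4]
  pop 5: indeg[3]->0 | ready=[3] | order so far=[0, 1, 2, 4, 5]
  pop 3: no out-edges | ready=[] | order so far=[0, 1, 2, 4, 5, 3]
New canonical toposort: [0, 1, 2, 4, 5, 3]
Compare positions:
  Node 0: index 0 -> 0 (same)
  Node 1: index 1 -> 1 (same)
  Node 2: index 2 -> 2 (same)
  Node 3: index 5 -> 5 (same)
  Node 4: index 3 -> 3 (same)
  Node 5: index 4 -> 4 (same)
Nodes that changed position: none

Answer: none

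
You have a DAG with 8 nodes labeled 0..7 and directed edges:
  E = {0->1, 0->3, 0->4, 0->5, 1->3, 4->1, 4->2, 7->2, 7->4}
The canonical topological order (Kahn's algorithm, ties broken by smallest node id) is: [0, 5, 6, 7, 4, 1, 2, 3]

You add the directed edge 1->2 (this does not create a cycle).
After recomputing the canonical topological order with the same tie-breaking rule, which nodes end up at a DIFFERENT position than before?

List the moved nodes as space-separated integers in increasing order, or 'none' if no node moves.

Answer: none

Derivation:
Old toposort: [0, 5, 6, 7, 4, 1, 2, 3]
Added edge 1->2
Recompute Kahn (smallest-id tiebreak):
  initial in-degrees: [0, 2, 3, 2, 2, 1, 0, 0]
  ready (indeg=0): [0, 6, 7]
  pop 0: indeg[1]->1; indeg[3]->1; indeg[4]->1; indeg[5]->0 | ready=[5, 6, 7] | order so far=[0]
  pop 5: no out-edges | ready=[6, 7] | order so far=[0, 5]
  pop 6: no out-edges | ready=[7] | order so far=[0, 5, 6]
  pop 7: indeg[2]->2; indeg[4]->0 | ready=[4] | order so far=[0, 5, 6, 7]
  pop 4: indeg[1]->0; indeg[2]->1 | ready=[1] | order so far=[0, 5, 6, 7, 4]
  pop 1: indeg[2]->0; indeg[3]->0 | ready=[2, 3] | order so far=[0, 5, 6, 7, 4, 1]
  pop 2: no out-edges | ready=[3] | order so far=[0, 5, 6, 7, 4, 1, 2]
  pop 3: no out-edges | ready=[] | order so far=[0, 5, 6, 7, 4, 1, 2, 3]
New canonical toposort: [0, 5, 6, 7, 4, 1, 2, 3]
Compare positions:
  Node 0: index 0 -> 0 (same)
  Node 1: index 5 -> 5 (same)
  Node 2: index 6 -> 6 (same)
  Node 3: index 7 -> 7 (same)
  Node 4: index 4 -> 4 (same)
  Node 5: index 1 -> 1 (same)
  Node 6: index 2 -> 2 (same)
  Node 7: index 3 -> 3 (same)
Nodes that changed position: none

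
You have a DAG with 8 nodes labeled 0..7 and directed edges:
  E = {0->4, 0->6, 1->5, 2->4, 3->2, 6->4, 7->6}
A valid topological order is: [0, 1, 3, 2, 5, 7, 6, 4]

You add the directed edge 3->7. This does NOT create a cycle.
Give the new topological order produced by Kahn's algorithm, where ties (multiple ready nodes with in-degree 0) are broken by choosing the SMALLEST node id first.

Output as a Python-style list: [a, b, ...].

Old toposort: [0, 1, 3, 2, 5, 7, 6, 4]
Added edge: 3->7
Position of 3 (2) < position of 7 (5). Old order still valid.
Run Kahn's algorithm (break ties by smallest node id):
  initial in-degrees: [0, 0, 1, 0, 3, 1, 2, 1]
  ready (indeg=0): [0, 1, 3]
  pop 0: indeg[4]->2; indeg[6]->1 | ready=[1, 3] | order so far=[0]
  pop 1: indeg[5]->0 | ready=[3, 5] | order so far=[0, 1]
  pop 3: indeg[2]->0; indeg[7]->0 | ready=[2, 5, 7] | order so far=[0, 1, 3]
  pop 2: indeg[4]->1 | ready=[5, 7] | order so far=[0, 1, 3, 2]
  pop 5: no out-edges | ready=[7] | order so far=[0, 1, 3, 2, 5]
  pop 7: indeg[6]->0 | ready=[6] | order so far=[0, 1, 3, 2, 5, 7]
  pop 6: indeg[4]->0 | ready=[4] | order so far=[0, 1, 3, 2, 5, 7, 6]
  pop 4: no out-edges | ready=[] | order so far=[0, 1, 3, 2, 5, 7, 6, 4]
  Result: [0, 1, 3, 2, 5, 7, 6, 4]

Answer: [0, 1, 3, 2, 5, 7, 6, 4]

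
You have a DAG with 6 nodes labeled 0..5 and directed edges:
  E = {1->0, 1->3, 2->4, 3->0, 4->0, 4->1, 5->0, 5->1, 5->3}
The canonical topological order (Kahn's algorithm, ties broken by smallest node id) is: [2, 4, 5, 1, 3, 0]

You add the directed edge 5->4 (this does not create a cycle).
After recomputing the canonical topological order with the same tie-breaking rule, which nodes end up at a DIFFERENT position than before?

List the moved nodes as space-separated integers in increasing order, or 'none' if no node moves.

Old toposort: [2, 4, 5, 1, 3, 0]
Added edge 5->4
Recompute Kahn (smallest-id tiebreak):
  initial in-degrees: [4, 2, 0, 2, 2, 0]
  ready (indeg=0): [2, 5]
  pop 2: indeg[4]->1 | ready=[5] | order so far=[2]
  pop 5: indeg[0]->3; indeg[1]->1; indeg[3]->1; indeg[4]->0 | ready=[4] | order so far=[2, 5]
  pop 4: indeg[0]->2; indeg[1]->0 | ready=[1] | order so far=[2, 5, 4]
  pop 1: indeg[0]->1; indeg[3]->0 | ready=[3] | order so far=[2, 5, 4, 1]
  pop 3: indeg[0]->0 | ready=[0] | order so far=[2, 5, 4, 1, 3]
  pop 0: no out-edges | ready=[] | order so far=[2, 5, 4, 1, 3, 0]
New canonical toposort: [2, 5, 4, 1, 3, 0]
Compare positions:
  Node 0: index 5 -> 5 (same)
  Node 1: index 3 -> 3 (same)
  Node 2: index 0 -> 0 (same)
  Node 3: index 4 -> 4 (same)
  Node 4: index 1 -> 2 (moved)
  Node 5: index 2 -> 1 (moved)
Nodes that changed position: 4 5

Answer: 4 5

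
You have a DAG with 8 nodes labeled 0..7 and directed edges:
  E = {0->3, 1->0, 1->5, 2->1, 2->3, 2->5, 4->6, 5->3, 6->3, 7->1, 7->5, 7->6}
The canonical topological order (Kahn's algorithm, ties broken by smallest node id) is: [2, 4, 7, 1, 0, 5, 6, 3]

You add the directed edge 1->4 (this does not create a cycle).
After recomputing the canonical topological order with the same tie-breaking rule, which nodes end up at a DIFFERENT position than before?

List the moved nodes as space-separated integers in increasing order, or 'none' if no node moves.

Old toposort: [2, 4, 7, 1, 0, 5, 6, 3]
Added edge 1->4
Recompute Kahn (smallest-id tiebreak):
  initial in-degrees: [1, 2, 0, 4, 1, 3, 2, 0]
  ready (indeg=0): [2, 7]
  pop 2: indeg[1]->1; indeg[3]->3; indeg[5]->2 | ready=[7] | order so far=[2]
  pop 7: indeg[1]->0; indeg[5]->1; indeg[6]->1 | ready=[1] | order so far=[2, 7]
  pop 1: indeg[0]->0; indeg[4]->0; indeg[5]->0 | ready=[0, 4, 5] | order so far=[2, 7, 1]
  pop 0: indeg[3]->2 | ready=[4, 5] | order so far=[2, 7, 1, 0]
  pop 4: indeg[6]->0 | ready=[5, 6] | order so far=[2, 7, 1, 0, 4]
  pop 5: indeg[3]->1 | ready=[6] | order so far=[2, 7, 1, 0, 4, 5]
  pop 6: indeg[3]->0 | ready=[3] | order so far=[2, 7, 1, 0, 4, 5, 6]
  pop 3: no out-edges | ready=[] | order so far=[2, 7, 1, 0, 4, 5, 6, 3]
New canonical toposort: [2, 7, 1, 0, 4, 5, 6, 3]
Compare positions:
  Node 0: index 4 -> 3 (moved)
  Node 1: index 3 -> 2 (moved)
  Node 2: index 0 -> 0 (same)
  Node 3: index 7 -> 7 (same)
  Node 4: index 1 -> 4 (moved)
  Node 5: index 5 -> 5 (same)
  Node 6: index 6 -> 6 (same)
  Node 7: index 2 -> 1 (moved)
Nodes that changed position: 0 1 4 7

Answer: 0 1 4 7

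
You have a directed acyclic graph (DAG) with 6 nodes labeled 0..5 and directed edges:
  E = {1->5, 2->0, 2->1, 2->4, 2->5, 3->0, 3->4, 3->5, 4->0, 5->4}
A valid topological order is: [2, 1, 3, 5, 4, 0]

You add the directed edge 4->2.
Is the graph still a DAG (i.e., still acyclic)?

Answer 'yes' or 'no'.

Given toposort: [2, 1, 3, 5, 4, 0]
Position of 4: index 4; position of 2: index 0
New edge 4->2: backward (u after v in old order)
Backward edge: old toposort is now invalid. Check if this creates a cycle.
Does 2 already reach 4? Reachable from 2: [0, 1, 2, 4, 5]. YES -> cycle!
Still a DAG? no

Answer: no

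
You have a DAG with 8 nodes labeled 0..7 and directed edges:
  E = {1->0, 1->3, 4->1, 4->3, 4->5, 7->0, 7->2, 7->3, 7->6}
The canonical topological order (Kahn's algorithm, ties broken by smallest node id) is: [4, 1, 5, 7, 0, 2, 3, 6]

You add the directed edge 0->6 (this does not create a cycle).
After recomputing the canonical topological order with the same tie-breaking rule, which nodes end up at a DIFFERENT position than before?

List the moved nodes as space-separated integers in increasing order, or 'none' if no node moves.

Old toposort: [4, 1, 5, 7, 0, 2, 3, 6]
Added edge 0->6
Recompute Kahn (smallest-id tiebreak):
  initial in-degrees: [2, 1, 1, 3, 0, 1, 2, 0]
  ready (indeg=0): [4, 7]
  pop 4: indeg[1]->0; indeg[3]->2; indeg[5]->0 | ready=[1, 5, 7] | order so far=[4]
  pop 1: indeg[0]->1; indeg[3]->1 | ready=[5, 7] | order so far=[4, 1]
  pop 5: no out-edges | ready=[7] | order so far=[4, 1, 5]
  pop 7: indeg[0]->0; indeg[2]->0; indeg[3]->0; indeg[6]->1 | ready=[0, 2, 3] | order so far=[4, 1, 5, 7]
  pop 0: indeg[6]->0 | ready=[2, 3, 6] | order so far=[4, 1, 5, 7, 0]
  pop 2: no out-edges | ready=[3, 6] | order so far=[4, 1, 5, 7, 0, 2]
  pop 3: no out-edges | ready=[6] | order so far=[4, 1, 5, 7, 0, 2, 3]
  pop 6: no out-edges | ready=[] | order so far=[4, 1, 5, 7, 0, 2, 3, 6]
New canonical toposort: [4, 1, 5, 7, 0, 2, 3, 6]
Compare positions:
  Node 0: index 4 -> 4 (same)
  Node 1: index 1 -> 1 (same)
  Node 2: index 5 -> 5 (same)
  Node 3: index 6 -> 6 (same)
  Node 4: index 0 -> 0 (same)
  Node 5: index 2 -> 2 (same)
  Node 6: index 7 -> 7 (same)
  Node 7: index 3 -> 3 (same)
Nodes that changed position: none

Answer: none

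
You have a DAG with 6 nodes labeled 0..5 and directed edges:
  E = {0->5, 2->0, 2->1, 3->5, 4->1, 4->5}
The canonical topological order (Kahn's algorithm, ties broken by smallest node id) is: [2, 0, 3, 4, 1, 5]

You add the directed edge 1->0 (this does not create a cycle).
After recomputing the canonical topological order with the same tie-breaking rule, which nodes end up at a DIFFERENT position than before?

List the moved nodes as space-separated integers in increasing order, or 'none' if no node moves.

Answer: 0 1 3 4

Derivation:
Old toposort: [2, 0, 3, 4, 1, 5]
Added edge 1->0
Recompute Kahn (smallest-id tiebreak):
  initial in-degrees: [2, 2, 0, 0, 0, 3]
  ready (indeg=0): [2, 3, 4]
  pop 2: indeg[0]->1; indeg[1]->1 | ready=[3, 4] | order so far=[2]
  pop 3: indeg[5]->2 | ready=[4] | order so far=[2, 3]
  pop 4: indeg[1]->0; indeg[5]->1 | ready=[1] | order so far=[2, 3, 4]
  pop 1: indeg[0]->0 | ready=[0] | order so far=[2, 3, 4, 1]
  pop 0: indeg[5]->0 | ready=[5] | order so far=[2, 3, 4, 1, 0]
  pop 5: no out-edges | ready=[] | order so far=[2, 3, 4, 1, 0, 5]
New canonical toposort: [2, 3, 4, 1, 0, 5]
Compare positions:
  Node 0: index 1 -> 4 (moved)
  Node 1: index 4 -> 3 (moved)
  Node 2: index 0 -> 0 (same)
  Node 3: index 2 -> 1 (moved)
  Node 4: index 3 -> 2 (moved)
  Node 5: index 5 -> 5 (same)
Nodes that changed position: 0 1 3 4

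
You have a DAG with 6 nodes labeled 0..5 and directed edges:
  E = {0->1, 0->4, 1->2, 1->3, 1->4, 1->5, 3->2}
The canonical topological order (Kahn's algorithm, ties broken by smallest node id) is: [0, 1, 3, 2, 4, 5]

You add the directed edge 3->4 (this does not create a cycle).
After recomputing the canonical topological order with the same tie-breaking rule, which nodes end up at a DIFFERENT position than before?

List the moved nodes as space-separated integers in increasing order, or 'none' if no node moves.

Old toposort: [0, 1, 3, 2, 4, 5]
Added edge 3->4
Recompute Kahn (smallest-id tiebreak):
  initial in-degrees: [0, 1, 2, 1, 3, 1]
  ready (indeg=0): [0]
  pop 0: indeg[1]->0; indeg[4]->2 | ready=[1] | order so far=[0]
  pop 1: indeg[2]->1; indeg[3]->0; indeg[4]->1; indeg[5]->0 | ready=[3, 5] | order so far=[0, 1]
  pop 3: indeg[2]->0; indeg[4]->0 | ready=[2, 4, 5] | order so far=[0, 1, 3]
  pop 2: no out-edges | ready=[4, 5] | order so far=[0, 1, 3, 2]
  pop 4: no out-edges | ready=[5] | order so far=[0, 1, 3, 2, 4]
  pop 5: no out-edges | ready=[] | order so far=[0, 1, 3, 2, 4, 5]
New canonical toposort: [0, 1, 3, 2, 4, 5]
Compare positions:
  Node 0: index 0 -> 0 (same)
  Node 1: index 1 -> 1 (same)
  Node 2: index 3 -> 3 (same)
  Node 3: index 2 -> 2 (same)
  Node 4: index 4 -> 4 (same)
  Node 5: index 5 -> 5 (same)
Nodes that changed position: none

Answer: none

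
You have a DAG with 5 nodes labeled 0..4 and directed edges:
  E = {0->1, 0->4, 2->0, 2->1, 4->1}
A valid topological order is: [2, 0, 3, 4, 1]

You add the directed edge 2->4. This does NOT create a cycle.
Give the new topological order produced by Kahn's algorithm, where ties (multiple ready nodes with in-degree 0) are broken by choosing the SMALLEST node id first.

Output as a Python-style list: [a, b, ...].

Answer: [2, 0, 3, 4, 1]

Derivation:
Old toposort: [2, 0, 3, 4, 1]
Added edge: 2->4
Position of 2 (0) < position of 4 (3). Old order still valid.
Run Kahn's algorithm (break ties by smallest node id):
  initial in-degrees: [1, 3, 0, 0, 2]
  ready (indeg=0): [2, 3]
  pop 2: indeg[0]->0; indeg[1]->2; indeg[4]->1 | ready=[0, 3] | order so far=[2]
  pop 0: indeg[1]->1; indeg[4]->0 | ready=[3, 4] | order so far=[2, 0]
  pop 3: no out-edges | ready=[4] | order so far=[2, 0, 3]
  pop 4: indeg[1]->0 | ready=[1] | order so far=[2, 0, 3, 4]
  pop 1: no out-edges | ready=[] | order so far=[2, 0, 3, 4, 1]
  Result: [2, 0, 3, 4, 1]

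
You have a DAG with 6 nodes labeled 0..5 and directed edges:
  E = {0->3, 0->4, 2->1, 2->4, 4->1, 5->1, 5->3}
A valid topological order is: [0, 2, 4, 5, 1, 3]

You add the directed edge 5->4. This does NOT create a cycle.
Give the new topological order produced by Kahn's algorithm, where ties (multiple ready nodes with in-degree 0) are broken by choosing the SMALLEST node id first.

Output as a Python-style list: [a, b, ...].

Answer: [0, 2, 5, 3, 4, 1]

Derivation:
Old toposort: [0, 2, 4, 5, 1, 3]
Added edge: 5->4
Position of 5 (3) > position of 4 (2). Must reorder: 5 must now come before 4.
Run Kahn's algorithm (break ties by smallest node id):
  initial in-degrees: [0, 3, 0, 2, 3, 0]
  ready (indeg=0): [0, 2, 5]
  pop 0: indeg[3]->1; indeg[4]->2 | ready=[2, 5] | order so far=[0]
  pop 2: indeg[1]->2; indeg[4]->1 | ready=[5] | order so far=[0, 2]
  pop 5: indeg[1]->1; indeg[3]->0; indeg[4]->0 | ready=[3, 4] | order so far=[0, 2, 5]
  pop 3: no out-edges | ready=[4] | order so far=[0, 2, 5, 3]
  pop 4: indeg[1]->0 | ready=[1] | order so far=[0, 2, 5, 3, 4]
  pop 1: no out-edges | ready=[] | order so far=[0, 2, 5, 3, 4, 1]
  Result: [0, 2, 5, 3, 4, 1]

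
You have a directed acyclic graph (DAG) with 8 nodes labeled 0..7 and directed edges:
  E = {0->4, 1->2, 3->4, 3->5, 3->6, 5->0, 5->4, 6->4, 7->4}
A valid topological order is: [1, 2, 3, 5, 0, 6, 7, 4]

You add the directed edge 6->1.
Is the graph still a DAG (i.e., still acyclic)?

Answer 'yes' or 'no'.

Given toposort: [1, 2, 3, 5, 0, 6, 7, 4]
Position of 6: index 5; position of 1: index 0
New edge 6->1: backward (u after v in old order)
Backward edge: old toposort is now invalid. Check if this creates a cycle.
Does 1 already reach 6? Reachable from 1: [1, 2]. NO -> still a DAG (reorder needed).
Still a DAG? yes

Answer: yes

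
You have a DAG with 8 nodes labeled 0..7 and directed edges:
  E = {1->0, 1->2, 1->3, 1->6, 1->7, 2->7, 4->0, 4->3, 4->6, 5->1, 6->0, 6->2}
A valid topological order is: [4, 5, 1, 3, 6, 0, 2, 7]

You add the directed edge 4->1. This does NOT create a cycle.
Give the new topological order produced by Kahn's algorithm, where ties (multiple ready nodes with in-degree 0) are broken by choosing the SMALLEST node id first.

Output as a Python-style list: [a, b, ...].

Old toposort: [4, 5, 1, 3, 6, 0, 2, 7]
Added edge: 4->1
Position of 4 (0) < position of 1 (2). Old order still valid.
Run Kahn's algorithm (break ties by smallest node id):
  initial in-degrees: [3, 2, 2, 2, 0, 0, 2, 2]
  ready (indeg=0): [4, 5]
  pop 4: indeg[0]->2; indeg[1]->1; indeg[3]->1; indeg[6]->1 | ready=[5] | order so far=[4]
  pop 5: indeg[1]->0 | ready=[1] | order so far=[4, 5]
  pop 1: indeg[0]->1; indeg[2]->1; indeg[3]->0; indeg[6]->0; indeg[7]->1 | ready=[3, 6] | order so far=[4, 5, 1]
  pop 3: no out-edges | ready=[6] | order so far=[4, 5, 1, 3]
  pop 6: indeg[0]->0; indeg[2]->0 | ready=[0, 2] | order so far=[4, 5, 1, 3, 6]
  pop 0: no out-edges | ready=[2] | order so far=[4, 5, 1, 3, 6, 0]
  pop 2: indeg[7]->0 | ready=[7] | order so far=[4, 5, 1, 3, 6, 0, 2]
  pop 7: no out-edges | ready=[] | order so far=[4, 5, 1, 3, 6, 0, 2, 7]
  Result: [4, 5, 1, 3, 6, 0, 2, 7]

Answer: [4, 5, 1, 3, 6, 0, 2, 7]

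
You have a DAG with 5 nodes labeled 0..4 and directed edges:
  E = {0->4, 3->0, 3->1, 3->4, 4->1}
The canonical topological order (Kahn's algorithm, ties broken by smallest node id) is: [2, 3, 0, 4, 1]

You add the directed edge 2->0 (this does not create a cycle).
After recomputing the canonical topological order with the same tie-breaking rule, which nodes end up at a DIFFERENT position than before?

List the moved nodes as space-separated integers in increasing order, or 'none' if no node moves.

Answer: none

Derivation:
Old toposort: [2, 3, 0, 4, 1]
Added edge 2->0
Recompute Kahn (smallest-id tiebreak):
  initial in-degrees: [2, 2, 0, 0, 2]
  ready (indeg=0): [2, 3]
  pop 2: indeg[0]->1 | ready=[3] | order so far=[2]
  pop 3: indeg[0]->0; indeg[1]->1; indeg[4]->1 | ready=[0] | order so far=[2, 3]
  pop 0: indeg[4]->0 | ready=[4] | order so far=[2, 3, 0]
  pop 4: indeg[1]->0 | ready=[1] | order so far=[2, 3, 0, 4]
  pop 1: no out-edges | ready=[] | order so far=[2, 3, 0, 4, 1]
New canonical toposort: [2, 3, 0, 4, 1]
Compare positions:
  Node 0: index 2 -> 2 (same)
  Node 1: index 4 -> 4 (same)
  Node 2: index 0 -> 0 (same)
  Node 3: index 1 -> 1 (same)
  Node 4: index 3 -> 3 (same)
Nodes that changed position: none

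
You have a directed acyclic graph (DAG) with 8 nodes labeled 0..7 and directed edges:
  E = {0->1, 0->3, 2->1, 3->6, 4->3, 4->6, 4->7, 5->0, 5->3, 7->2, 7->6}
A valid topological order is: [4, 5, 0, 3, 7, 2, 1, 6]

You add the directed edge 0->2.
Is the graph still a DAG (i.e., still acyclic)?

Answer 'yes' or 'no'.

Answer: yes

Derivation:
Given toposort: [4, 5, 0, 3, 7, 2, 1, 6]
Position of 0: index 2; position of 2: index 5
New edge 0->2: forward
Forward edge: respects the existing order. Still a DAG, same toposort still valid.
Still a DAG? yes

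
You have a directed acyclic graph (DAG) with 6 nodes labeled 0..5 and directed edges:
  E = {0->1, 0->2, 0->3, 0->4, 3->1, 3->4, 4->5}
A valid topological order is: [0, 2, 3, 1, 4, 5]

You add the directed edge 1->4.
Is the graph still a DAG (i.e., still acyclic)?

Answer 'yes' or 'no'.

Given toposort: [0, 2, 3, 1, 4, 5]
Position of 1: index 3; position of 4: index 4
New edge 1->4: forward
Forward edge: respects the existing order. Still a DAG, same toposort still valid.
Still a DAG? yes

Answer: yes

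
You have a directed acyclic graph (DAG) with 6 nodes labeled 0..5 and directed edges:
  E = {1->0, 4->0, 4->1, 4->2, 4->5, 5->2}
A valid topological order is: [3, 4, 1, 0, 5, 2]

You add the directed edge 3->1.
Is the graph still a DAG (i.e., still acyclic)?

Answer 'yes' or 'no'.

Given toposort: [3, 4, 1, 0, 5, 2]
Position of 3: index 0; position of 1: index 2
New edge 3->1: forward
Forward edge: respects the existing order. Still a DAG, same toposort still valid.
Still a DAG? yes

Answer: yes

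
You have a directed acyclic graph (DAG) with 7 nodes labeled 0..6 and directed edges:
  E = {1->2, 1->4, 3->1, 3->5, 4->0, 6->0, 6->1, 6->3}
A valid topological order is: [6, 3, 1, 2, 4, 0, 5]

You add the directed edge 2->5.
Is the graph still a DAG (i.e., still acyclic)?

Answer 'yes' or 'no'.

Given toposort: [6, 3, 1, 2, 4, 0, 5]
Position of 2: index 3; position of 5: index 6
New edge 2->5: forward
Forward edge: respects the existing order. Still a DAG, same toposort still valid.
Still a DAG? yes

Answer: yes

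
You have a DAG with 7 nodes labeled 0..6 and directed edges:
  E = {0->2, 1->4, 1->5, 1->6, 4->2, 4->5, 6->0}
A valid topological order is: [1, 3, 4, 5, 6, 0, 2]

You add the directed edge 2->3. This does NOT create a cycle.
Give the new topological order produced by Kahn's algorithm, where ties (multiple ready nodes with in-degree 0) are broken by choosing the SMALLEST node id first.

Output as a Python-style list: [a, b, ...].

Old toposort: [1, 3, 4, 5, 6, 0, 2]
Added edge: 2->3
Position of 2 (6) > position of 3 (1). Must reorder: 2 must now come before 3.
Run Kahn's algorithm (break ties by smallest node id):
  initial in-degrees: [1, 0, 2, 1, 1, 2, 1]
  ready (indeg=0): [1]
  pop 1: indeg[4]->0; indeg[5]->1; indeg[6]->0 | ready=[4, 6] | order so far=[1]
  pop 4: indeg[2]->1; indeg[5]->0 | ready=[5, 6] | order so far=[1, 4]
  pop 5: no out-edges | ready=[6] | order so far=[1, 4, 5]
  pop 6: indeg[0]->0 | ready=[0] | order so far=[1, 4, 5, 6]
  pop 0: indeg[2]->0 | ready=[2] | order so far=[1, 4, 5, 6, 0]
  pop 2: indeg[3]->0 | ready=[3] | order so far=[1, 4, 5, 6, 0, 2]
  pop 3: no out-edges | ready=[] | order so far=[1, 4, 5, 6, 0, 2, 3]
  Result: [1, 4, 5, 6, 0, 2, 3]

Answer: [1, 4, 5, 6, 0, 2, 3]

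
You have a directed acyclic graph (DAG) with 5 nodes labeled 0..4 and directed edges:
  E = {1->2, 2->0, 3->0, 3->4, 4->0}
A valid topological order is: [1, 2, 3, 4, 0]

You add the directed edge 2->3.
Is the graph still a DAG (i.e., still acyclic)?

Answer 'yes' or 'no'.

Given toposort: [1, 2, 3, 4, 0]
Position of 2: index 1; position of 3: index 2
New edge 2->3: forward
Forward edge: respects the existing order. Still a DAG, same toposort still valid.
Still a DAG? yes

Answer: yes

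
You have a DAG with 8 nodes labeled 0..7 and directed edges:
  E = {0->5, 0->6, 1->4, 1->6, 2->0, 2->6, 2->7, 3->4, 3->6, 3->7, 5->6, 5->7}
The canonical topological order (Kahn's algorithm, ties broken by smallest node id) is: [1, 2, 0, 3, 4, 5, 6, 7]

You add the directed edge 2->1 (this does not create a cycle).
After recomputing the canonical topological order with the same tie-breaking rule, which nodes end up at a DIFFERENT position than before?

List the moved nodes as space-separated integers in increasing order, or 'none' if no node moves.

Old toposort: [1, 2, 0, 3, 4, 5, 6, 7]
Added edge 2->1
Recompute Kahn (smallest-id tiebreak):
  initial in-degrees: [1, 1, 0, 0, 2, 1, 5, 3]
  ready (indeg=0): [2, 3]
  pop 2: indeg[0]->0; indeg[1]->0; indeg[6]->4; indeg[7]->2 | ready=[0, 1, 3] | order so far=[2]
  pop 0: indeg[5]->0; indeg[6]->3 | ready=[1, 3, 5] | order so far=[2, 0]
  pop 1: indeg[4]->1; indeg[6]->2 | ready=[3, 5] | order so far=[2, 0, 1]
  pop 3: indeg[4]->0; indeg[6]->1; indeg[7]->1 | ready=[4, 5] | order so far=[2, 0, 1, 3]
  pop 4: no out-edges | ready=[5] | order so far=[2, 0, 1, 3, 4]
  pop 5: indeg[6]->0; indeg[7]->0 | ready=[6, 7] | order so far=[2, 0, 1, 3, 4, 5]
  pop 6: no out-edges | ready=[7] | order so far=[2, 0, 1, 3, 4, 5, 6]
  pop 7: no out-edges | ready=[] | order so far=[2, 0, 1, 3, 4, 5, 6, 7]
New canonical toposort: [2, 0, 1, 3, 4, 5, 6, 7]
Compare positions:
  Node 0: index 2 -> 1 (moved)
  Node 1: index 0 -> 2 (moved)
  Node 2: index 1 -> 0 (moved)
  Node 3: index 3 -> 3 (same)
  Node 4: index 4 -> 4 (same)
  Node 5: index 5 -> 5 (same)
  Node 6: index 6 -> 6 (same)
  Node 7: index 7 -> 7 (same)
Nodes that changed position: 0 1 2

Answer: 0 1 2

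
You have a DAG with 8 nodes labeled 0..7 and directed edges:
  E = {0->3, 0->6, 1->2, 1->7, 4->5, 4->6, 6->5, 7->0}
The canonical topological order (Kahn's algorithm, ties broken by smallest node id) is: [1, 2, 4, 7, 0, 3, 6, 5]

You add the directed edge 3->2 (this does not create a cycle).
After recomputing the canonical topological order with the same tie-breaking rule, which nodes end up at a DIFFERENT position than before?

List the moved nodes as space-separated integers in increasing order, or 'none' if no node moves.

Answer: 0 2 3 4 7

Derivation:
Old toposort: [1, 2, 4, 7, 0, 3, 6, 5]
Added edge 3->2
Recompute Kahn (smallest-id tiebreak):
  initial in-degrees: [1, 0, 2, 1, 0, 2, 2, 1]
  ready (indeg=0): [1, 4]
  pop 1: indeg[2]->1; indeg[7]->0 | ready=[4, 7] | order so far=[1]
  pop 4: indeg[5]->1; indeg[6]->1 | ready=[7] | order so far=[1, 4]
  pop 7: indeg[0]->0 | ready=[0] | order so far=[1, 4, 7]
  pop 0: indeg[3]->0; indeg[6]->0 | ready=[3, 6] | order so far=[1, 4, 7, 0]
  pop 3: indeg[2]->0 | ready=[2, 6] | order so far=[1, 4, 7, 0, 3]
  pop 2: no out-edges | ready=[6] | order so far=[1, 4, 7, 0, 3, 2]
  pop 6: indeg[5]->0 | ready=[5] | order so far=[1, 4, 7, 0, 3, 2, 6]
  pop 5: no out-edges | ready=[] | order so far=[1, 4, 7, 0, 3, 2, 6, 5]
New canonical toposort: [1, 4, 7, 0, 3, 2, 6, 5]
Compare positions:
  Node 0: index 4 -> 3 (moved)
  Node 1: index 0 -> 0 (same)
  Node 2: index 1 -> 5 (moved)
  Node 3: index 5 -> 4 (moved)
  Node 4: index 2 -> 1 (moved)
  Node 5: index 7 -> 7 (same)
  Node 6: index 6 -> 6 (same)
  Node 7: index 3 -> 2 (moved)
Nodes that changed position: 0 2 3 4 7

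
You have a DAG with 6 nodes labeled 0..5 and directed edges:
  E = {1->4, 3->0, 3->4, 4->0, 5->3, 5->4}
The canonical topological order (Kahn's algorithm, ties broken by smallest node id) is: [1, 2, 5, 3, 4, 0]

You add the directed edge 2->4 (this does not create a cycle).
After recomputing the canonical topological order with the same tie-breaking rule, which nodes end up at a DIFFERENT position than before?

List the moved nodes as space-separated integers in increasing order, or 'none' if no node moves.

Answer: none

Derivation:
Old toposort: [1, 2, 5, 3, 4, 0]
Added edge 2->4
Recompute Kahn (smallest-id tiebreak):
  initial in-degrees: [2, 0, 0, 1, 4, 0]
  ready (indeg=0): [1, 2, 5]
  pop 1: indeg[4]->3 | ready=[2, 5] | order so far=[1]
  pop 2: indeg[4]->2 | ready=[5] | order so far=[1, 2]
  pop 5: indeg[3]->0; indeg[4]->1 | ready=[3] | order so far=[1, 2, 5]
  pop 3: indeg[0]->1; indeg[4]->0 | ready=[4] | order so far=[1, 2, 5, 3]
  pop 4: indeg[0]->0 | ready=[0] | order so far=[1, 2, 5, 3, 4]
  pop 0: no out-edges | ready=[] | order so far=[1, 2, 5, 3, 4, 0]
New canonical toposort: [1, 2, 5, 3, 4, 0]
Compare positions:
  Node 0: index 5 -> 5 (same)
  Node 1: index 0 -> 0 (same)
  Node 2: index 1 -> 1 (same)
  Node 3: index 3 -> 3 (same)
  Node 4: index 4 -> 4 (same)
  Node 5: index 2 -> 2 (same)
Nodes that changed position: none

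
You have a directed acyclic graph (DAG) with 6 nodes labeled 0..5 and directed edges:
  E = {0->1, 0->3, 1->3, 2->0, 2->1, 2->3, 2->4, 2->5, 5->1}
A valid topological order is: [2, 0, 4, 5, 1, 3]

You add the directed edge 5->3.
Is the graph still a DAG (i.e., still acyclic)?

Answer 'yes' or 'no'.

Answer: yes

Derivation:
Given toposort: [2, 0, 4, 5, 1, 3]
Position of 5: index 3; position of 3: index 5
New edge 5->3: forward
Forward edge: respects the existing order. Still a DAG, same toposort still valid.
Still a DAG? yes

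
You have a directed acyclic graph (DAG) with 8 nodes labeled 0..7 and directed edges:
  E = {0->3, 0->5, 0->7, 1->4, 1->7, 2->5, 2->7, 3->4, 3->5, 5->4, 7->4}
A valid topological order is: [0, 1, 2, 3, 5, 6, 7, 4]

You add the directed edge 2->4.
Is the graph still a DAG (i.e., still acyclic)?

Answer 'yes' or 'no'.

Given toposort: [0, 1, 2, 3, 5, 6, 7, 4]
Position of 2: index 2; position of 4: index 7
New edge 2->4: forward
Forward edge: respects the existing order. Still a DAG, same toposort still valid.
Still a DAG? yes

Answer: yes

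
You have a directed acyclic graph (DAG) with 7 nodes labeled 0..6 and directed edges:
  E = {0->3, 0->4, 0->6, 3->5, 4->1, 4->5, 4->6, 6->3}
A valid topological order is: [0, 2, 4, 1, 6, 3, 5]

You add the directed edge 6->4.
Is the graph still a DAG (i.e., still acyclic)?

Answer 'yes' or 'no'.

Given toposort: [0, 2, 4, 1, 6, 3, 5]
Position of 6: index 4; position of 4: index 2
New edge 6->4: backward (u after v in old order)
Backward edge: old toposort is now invalid. Check if this creates a cycle.
Does 4 already reach 6? Reachable from 4: [1, 3, 4, 5, 6]. YES -> cycle!
Still a DAG? no

Answer: no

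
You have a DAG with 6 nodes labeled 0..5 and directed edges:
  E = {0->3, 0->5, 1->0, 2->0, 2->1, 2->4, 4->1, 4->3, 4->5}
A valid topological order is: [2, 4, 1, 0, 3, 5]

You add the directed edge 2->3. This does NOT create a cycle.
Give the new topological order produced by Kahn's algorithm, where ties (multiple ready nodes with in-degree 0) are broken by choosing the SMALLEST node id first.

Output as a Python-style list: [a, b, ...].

Old toposort: [2, 4, 1, 0, 3, 5]
Added edge: 2->3
Position of 2 (0) < position of 3 (4). Old order still valid.
Run Kahn's algorithm (break ties by smallest node id):
  initial in-degrees: [2, 2, 0, 3, 1, 2]
  ready (indeg=0): [2]
  pop 2: indeg[0]->1; indeg[1]->1; indeg[3]->2; indeg[4]->0 | ready=[4] | order so far=[2]
  pop 4: indeg[1]->0; indeg[3]->1; indeg[5]->1 | ready=[1] | order so far=[2, 4]
  pop 1: indeg[0]->0 | ready=[0] | order so far=[2, 4, 1]
  pop 0: indeg[3]->0; indeg[5]->0 | ready=[3, 5] | order so far=[2, 4, 1, 0]
  pop 3: no out-edges | ready=[5] | order so far=[2, 4, 1, 0, 3]
  pop 5: no out-edges | ready=[] | order so far=[2, 4, 1, 0, 3, 5]
  Result: [2, 4, 1, 0, 3, 5]

Answer: [2, 4, 1, 0, 3, 5]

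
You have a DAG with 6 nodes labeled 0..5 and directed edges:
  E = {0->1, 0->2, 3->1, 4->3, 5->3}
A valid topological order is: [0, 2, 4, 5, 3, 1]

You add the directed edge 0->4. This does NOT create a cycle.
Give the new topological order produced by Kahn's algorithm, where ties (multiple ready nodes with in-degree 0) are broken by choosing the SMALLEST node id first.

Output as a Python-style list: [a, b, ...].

Answer: [0, 2, 4, 5, 3, 1]

Derivation:
Old toposort: [0, 2, 4, 5, 3, 1]
Added edge: 0->4
Position of 0 (0) < position of 4 (2). Old order still valid.
Run Kahn's algorithm (break ties by smallest node id):
  initial in-degrees: [0, 2, 1, 2, 1, 0]
  ready (indeg=0): [0, 5]
  pop 0: indeg[1]->1; indeg[2]->0; indeg[4]->0 | ready=[2, 4, 5] | order so far=[0]
  pop 2: no out-edges | ready=[4, 5] | order so far=[0, 2]
  pop 4: indeg[3]->1 | ready=[5] | order so far=[0, 2, 4]
  pop 5: indeg[3]->0 | ready=[3] | order so far=[0, 2, 4, 5]
  pop 3: indeg[1]->0 | ready=[1] | order so far=[0, 2, 4, 5, 3]
  pop 1: no out-edges | ready=[] | order so far=[0, 2, 4, 5, 3, 1]
  Result: [0, 2, 4, 5, 3, 1]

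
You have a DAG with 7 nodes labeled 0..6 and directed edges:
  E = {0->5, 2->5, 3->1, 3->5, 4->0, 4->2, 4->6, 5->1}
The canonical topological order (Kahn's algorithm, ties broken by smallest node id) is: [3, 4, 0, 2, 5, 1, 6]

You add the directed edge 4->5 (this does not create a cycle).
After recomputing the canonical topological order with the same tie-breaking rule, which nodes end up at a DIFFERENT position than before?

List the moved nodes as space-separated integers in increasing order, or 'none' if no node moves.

Old toposort: [3, 4, 0, 2, 5, 1, 6]
Added edge 4->5
Recompute Kahn (smallest-id tiebreak):
  initial in-degrees: [1, 2, 1, 0, 0, 4, 1]
  ready (indeg=0): [3, 4]
  pop 3: indeg[1]->1; indeg[5]->3 | ready=[4] | order so far=[3]
  pop 4: indeg[0]->0; indeg[2]->0; indeg[5]->2; indeg[6]->0 | ready=[0, 2, 6] | order so far=[3, 4]
  pop 0: indeg[5]->1 | ready=[2, 6] | order so far=[3, 4, 0]
  pop 2: indeg[5]->0 | ready=[5, 6] | order so far=[3, 4, 0, 2]
  pop 5: indeg[1]->0 | ready=[1, 6] | order so far=[3, 4, 0, 2, 5]
  pop 1: no out-edges | ready=[6] | order so far=[3, 4, 0, 2, 5, 1]
  pop 6: no out-edges | ready=[] | order so far=[3, 4, 0, 2, 5, 1, 6]
New canonical toposort: [3, 4, 0, 2, 5, 1, 6]
Compare positions:
  Node 0: index 2 -> 2 (same)
  Node 1: index 5 -> 5 (same)
  Node 2: index 3 -> 3 (same)
  Node 3: index 0 -> 0 (same)
  Node 4: index 1 -> 1 (same)
  Node 5: index 4 -> 4 (same)
  Node 6: index 6 -> 6 (same)
Nodes that changed position: none

Answer: none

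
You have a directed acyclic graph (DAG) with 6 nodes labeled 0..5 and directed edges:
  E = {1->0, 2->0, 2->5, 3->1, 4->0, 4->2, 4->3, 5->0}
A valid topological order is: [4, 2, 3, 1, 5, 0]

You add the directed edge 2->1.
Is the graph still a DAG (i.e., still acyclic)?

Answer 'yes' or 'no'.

Given toposort: [4, 2, 3, 1, 5, 0]
Position of 2: index 1; position of 1: index 3
New edge 2->1: forward
Forward edge: respects the existing order. Still a DAG, same toposort still valid.
Still a DAG? yes

Answer: yes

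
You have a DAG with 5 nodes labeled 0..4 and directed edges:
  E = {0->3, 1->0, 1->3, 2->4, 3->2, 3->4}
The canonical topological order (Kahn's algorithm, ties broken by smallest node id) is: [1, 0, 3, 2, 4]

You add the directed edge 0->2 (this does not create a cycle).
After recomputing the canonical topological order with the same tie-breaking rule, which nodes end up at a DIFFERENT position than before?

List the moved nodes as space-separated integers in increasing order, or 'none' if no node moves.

Answer: none

Derivation:
Old toposort: [1, 0, 3, 2, 4]
Added edge 0->2
Recompute Kahn (smallest-id tiebreak):
  initial in-degrees: [1, 0, 2, 2, 2]
  ready (indeg=0): [1]
  pop 1: indeg[0]->0; indeg[3]->1 | ready=[0] | order so far=[1]
  pop 0: indeg[2]->1; indeg[3]->0 | ready=[3] | order so far=[1, 0]
  pop 3: indeg[2]->0; indeg[4]->1 | ready=[2] | order so far=[1, 0, 3]
  pop 2: indeg[4]->0 | ready=[4] | order so far=[1, 0, 3, 2]
  pop 4: no out-edges | ready=[] | order so far=[1, 0, 3, 2, 4]
New canonical toposort: [1, 0, 3, 2, 4]
Compare positions:
  Node 0: index 1 -> 1 (same)
  Node 1: index 0 -> 0 (same)
  Node 2: index 3 -> 3 (same)
  Node 3: index 2 -> 2 (same)
  Node 4: index 4 -> 4 (same)
Nodes that changed position: none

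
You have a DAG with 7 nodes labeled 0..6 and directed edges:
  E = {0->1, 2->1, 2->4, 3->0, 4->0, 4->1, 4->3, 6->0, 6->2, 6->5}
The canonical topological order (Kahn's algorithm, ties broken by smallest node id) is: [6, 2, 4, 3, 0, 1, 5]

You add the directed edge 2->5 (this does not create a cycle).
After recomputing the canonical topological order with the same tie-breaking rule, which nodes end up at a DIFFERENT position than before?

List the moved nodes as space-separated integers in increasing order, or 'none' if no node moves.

Answer: none

Derivation:
Old toposort: [6, 2, 4, 3, 0, 1, 5]
Added edge 2->5
Recompute Kahn (smallest-id tiebreak):
  initial in-degrees: [3, 3, 1, 1, 1, 2, 0]
  ready (indeg=0): [6]
  pop 6: indeg[0]->2; indeg[2]->0; indeg[5]->1 | ready=[2] | order so far=[6]
  pop 2: indeg[1]->2; indeg[4]->0; indeg[5]->0 | ready=[4, 5] | order so far=[6, 2]
  pop 4: indeg[0]->1; indeg[1]->1; indeg[3]->0 | ready=[3, 5] | order so far=[6, 2, 4]
  pop 3: indeg[0]->0 | ready=[0, 5] | order so far=[6, 2, 4, 3]
  pop 0: indeg[1]->0 | ready=[1, 5] | order so far=[6, 2, 4, 3, 0]
  pop 1: no out-edges | ready=[5] | order so far=[6, 2, 4, 3, 0, 1]
  pop 5: no out-edges | ready=[] | order so far=[6, 2, 4, 3, 0, 1, 5]
New canonical toposort: [6, 2, 4, 3, 0, 1, 5]
Compare positions:
  Node 0: index 4 -> 4 (same)
  Node 1: index 5 -> 5 (same)
  Node 2: index 1 -> 1 (same)
  Node 3: index 3 -> 3 (same)
  Node 4: index 2 -> 2 (same)
  Node 5: index 6 -> 6 (same)
  Node 6: index 0 -> 0 (same)
Nodes that changed position: none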